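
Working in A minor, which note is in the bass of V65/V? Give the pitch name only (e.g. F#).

The applied chord V65/V is rooted on B: B-D#-F#-A.
The figure 65 means first inversion — the third is in the bass.

D#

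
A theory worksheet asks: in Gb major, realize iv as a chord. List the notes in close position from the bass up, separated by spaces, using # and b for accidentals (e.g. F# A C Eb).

Cb Ebb Gb

iv is the minor subdominant, borrowed from the parallel minor. In Gb major that root is Cb.
So the chord is Cb-Ebb-Gb, a minor triad.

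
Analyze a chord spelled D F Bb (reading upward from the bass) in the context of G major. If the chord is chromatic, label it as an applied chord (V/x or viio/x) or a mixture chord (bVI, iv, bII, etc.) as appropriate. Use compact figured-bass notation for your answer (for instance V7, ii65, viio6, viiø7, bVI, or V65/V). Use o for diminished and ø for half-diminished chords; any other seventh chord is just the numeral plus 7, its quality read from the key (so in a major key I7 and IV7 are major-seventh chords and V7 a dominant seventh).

bIII6

Stacked in thirds the chord is Bb-D-F: a major triad on Bb.
Bb is the lowered third degree of G major (diatonic 3 would be B). This is a major triad on the lowered third degree, borrowed from the parallel minor.
With D in the bass the chord is in first inversion, so the figured bass is 6.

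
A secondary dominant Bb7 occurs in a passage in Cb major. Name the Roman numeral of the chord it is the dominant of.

iii

The chord is a dominant seventh chord on Bb.
A dominant resolves down a perfect fifth: Bb → Eb. In Cb major, Eb is scale degree 3, i.e. iii.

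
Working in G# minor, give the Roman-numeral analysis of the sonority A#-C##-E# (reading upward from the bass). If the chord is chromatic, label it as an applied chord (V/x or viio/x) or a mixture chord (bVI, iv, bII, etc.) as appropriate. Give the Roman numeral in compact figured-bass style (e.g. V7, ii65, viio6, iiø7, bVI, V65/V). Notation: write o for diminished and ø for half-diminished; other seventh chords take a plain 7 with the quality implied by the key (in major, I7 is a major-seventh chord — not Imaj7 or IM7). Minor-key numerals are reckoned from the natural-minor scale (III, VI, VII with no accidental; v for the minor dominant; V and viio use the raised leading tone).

V/V

The pitches A#-C##-E# form a major triad rooted on A#.
A# is not a diatonic chord root with this quality in G# minor, but it lies a perfect fifth above D# (V), so the chord functions as an applied dominant of V.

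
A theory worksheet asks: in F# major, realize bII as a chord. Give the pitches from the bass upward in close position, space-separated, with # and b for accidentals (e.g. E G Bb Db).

bII is the Neapolitan chord — a major triad on the lowered second degree. In F# major that root is G.
So the chord is G-B-D, a major triad.

G B D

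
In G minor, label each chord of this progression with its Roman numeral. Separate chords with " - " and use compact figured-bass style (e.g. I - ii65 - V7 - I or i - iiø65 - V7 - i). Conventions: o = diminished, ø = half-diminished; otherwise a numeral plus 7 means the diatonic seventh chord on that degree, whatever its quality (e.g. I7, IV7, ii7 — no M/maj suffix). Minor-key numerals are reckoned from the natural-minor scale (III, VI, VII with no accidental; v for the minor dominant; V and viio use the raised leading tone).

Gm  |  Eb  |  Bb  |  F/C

i - VI - III - VII64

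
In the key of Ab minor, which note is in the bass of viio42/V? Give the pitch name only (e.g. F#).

Cb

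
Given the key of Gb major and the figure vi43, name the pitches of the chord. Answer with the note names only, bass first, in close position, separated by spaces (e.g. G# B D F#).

Bb Db Eb Gb

The numeral's case and figure indicate a minor seventh chord. In Gb major its root, the submediant, is Eb.
Stacking thirds from Eb gives Eb-Gb-Bb-Db.
The figured bass 43 indicates second inversion, placing the fifth (Bb) in the bass: Bb-Db-Eb-Gb.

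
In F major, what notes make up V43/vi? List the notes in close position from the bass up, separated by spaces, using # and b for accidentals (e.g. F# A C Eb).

E G A C#

V43/vi is a secondary dominant — the dominant seventh of vi. vi in F major is D, so the applied chord's root is A, a perfect fifth above.
Building a dominant seventh chord on A gives A-C#-E-G.
The figured bass 43 indicates second inversion, placing the fifth (E) in the bass: E-G-A-C#.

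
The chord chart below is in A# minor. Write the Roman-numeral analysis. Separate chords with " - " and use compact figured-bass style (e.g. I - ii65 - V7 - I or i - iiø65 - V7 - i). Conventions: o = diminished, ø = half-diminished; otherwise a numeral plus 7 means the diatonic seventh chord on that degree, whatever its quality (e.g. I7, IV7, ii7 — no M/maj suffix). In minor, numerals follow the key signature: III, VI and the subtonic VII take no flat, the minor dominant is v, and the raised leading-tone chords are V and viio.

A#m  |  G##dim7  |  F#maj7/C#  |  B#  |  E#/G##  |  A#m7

A#m: minor triad on A# = scale degree 1 → i.
G##dim7: root G## is the leading tone; fully diminished seventh chord there is viio7.
F#maj7/C#: major seventh chord on F# = scale degree 6 → VI43.
B#: a major triad on B#, the applied dominant of V → V/V.
E#/G## has root E#, degree 5 in A# minor, so V6.
A#m7: root A# is the tonic; minor seventh chord there is i7.

i - viio7 - VI43 - V/V - V6 - i7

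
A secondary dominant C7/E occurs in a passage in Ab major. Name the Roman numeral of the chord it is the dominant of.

vi

The chord is a dominant seventh chord on C.
A dominant resolves down a perfect fifth: C → F. In Ab major, F is scale degree 6, i.e. vi.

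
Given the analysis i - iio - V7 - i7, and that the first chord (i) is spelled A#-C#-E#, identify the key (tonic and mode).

The anchor chord is a minor triad on A#, labeled i.
If A# is scale degree 1 and the mode makes that degree carry a minor triad, the tonic is A# and the mode is minor.

A# minor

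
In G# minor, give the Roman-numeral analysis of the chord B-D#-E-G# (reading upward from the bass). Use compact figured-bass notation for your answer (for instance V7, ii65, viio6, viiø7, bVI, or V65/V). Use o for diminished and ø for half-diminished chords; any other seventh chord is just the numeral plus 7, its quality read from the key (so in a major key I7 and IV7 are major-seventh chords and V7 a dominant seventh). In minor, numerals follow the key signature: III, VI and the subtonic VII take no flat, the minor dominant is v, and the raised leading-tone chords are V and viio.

The pitches E-G#-B-D# form a major seventh chord rooted on E.
In G# minor, E is the submediant; the diatonic major seventh chord there is VI7.
With B in the bass the chord is in second inversion, so the figured bass is 43.

VI43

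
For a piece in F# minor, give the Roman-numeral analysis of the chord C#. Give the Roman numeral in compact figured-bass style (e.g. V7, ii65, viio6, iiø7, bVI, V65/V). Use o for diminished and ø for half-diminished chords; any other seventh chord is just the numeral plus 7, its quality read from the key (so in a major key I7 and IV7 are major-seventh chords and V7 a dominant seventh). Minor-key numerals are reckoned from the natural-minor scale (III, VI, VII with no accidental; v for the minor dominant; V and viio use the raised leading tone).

V

Stacked in thirds the chord is C#-E#-G#: a major triad on C#.
C# is scale degree 5 in F# minor, and a major triad on that degree is written V.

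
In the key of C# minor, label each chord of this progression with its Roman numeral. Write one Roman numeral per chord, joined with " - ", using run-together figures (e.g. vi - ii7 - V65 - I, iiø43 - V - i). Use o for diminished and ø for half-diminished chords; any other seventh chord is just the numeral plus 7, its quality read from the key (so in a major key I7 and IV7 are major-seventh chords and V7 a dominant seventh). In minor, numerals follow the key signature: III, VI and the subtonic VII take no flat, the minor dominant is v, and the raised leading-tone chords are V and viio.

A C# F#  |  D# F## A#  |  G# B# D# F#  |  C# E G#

iv6 - V/V - V7 - i

A-C#-F#: minor triad on F# = scale degree 4 → iv6.
D#-F##-A#: a major triad on D#, the applied dominant of V → V/V.
G#-B#-D#-F#: root G# is the dominant; dominant seventh chord there is V7.
C#-E-G# has root C#, degree 1 in C# minor, so i.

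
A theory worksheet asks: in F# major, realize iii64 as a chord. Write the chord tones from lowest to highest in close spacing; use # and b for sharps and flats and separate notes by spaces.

E# A# C#

In F# major, the third degree is A#, and the diatonic chord built there is a minor triad.
Stacking thirds from A# gives A#-C#-E#.
With the 64 figure the chord is in second inversion; from the bass E# upward in close position it reads E#-A#-C#.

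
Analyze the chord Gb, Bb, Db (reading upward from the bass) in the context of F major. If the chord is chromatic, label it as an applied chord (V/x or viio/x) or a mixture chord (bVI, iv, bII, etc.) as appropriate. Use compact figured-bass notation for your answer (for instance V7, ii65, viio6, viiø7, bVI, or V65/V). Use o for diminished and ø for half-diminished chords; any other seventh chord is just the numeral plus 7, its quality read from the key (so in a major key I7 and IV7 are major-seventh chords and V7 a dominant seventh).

bII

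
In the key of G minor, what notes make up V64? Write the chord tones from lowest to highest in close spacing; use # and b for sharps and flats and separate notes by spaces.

A D F#

In G minor, the dominant is D. The dominant is major (leading tone raised), so V is a major triad.
That chord is spelled D-F#-A.
The figured bass 64 indicates second inversion, placing the fifth (A) in the bass: A-D-F#.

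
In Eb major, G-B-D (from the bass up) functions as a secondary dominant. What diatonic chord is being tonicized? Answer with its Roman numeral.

The chord is a major triad on G.
A dominant resolves down a perfect fifth: G → C. In Eb major, C is scale degree 6, i.e. vi.

vi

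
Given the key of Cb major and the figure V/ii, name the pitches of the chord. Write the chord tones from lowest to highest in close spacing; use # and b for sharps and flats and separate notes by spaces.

The slash means an applied dominant: we want the dominant of ii. In Cb major, ii is Db minor, and its dominant is built on Ab.
Building a major triad on Ab gives Ab-C-Eb.

Ab C Eb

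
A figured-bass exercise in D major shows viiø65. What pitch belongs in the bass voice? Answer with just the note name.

E

viiø in D major has root C#; the chord is C#-E-G-B.
The figure 65 means first inversion — the third is in the bass.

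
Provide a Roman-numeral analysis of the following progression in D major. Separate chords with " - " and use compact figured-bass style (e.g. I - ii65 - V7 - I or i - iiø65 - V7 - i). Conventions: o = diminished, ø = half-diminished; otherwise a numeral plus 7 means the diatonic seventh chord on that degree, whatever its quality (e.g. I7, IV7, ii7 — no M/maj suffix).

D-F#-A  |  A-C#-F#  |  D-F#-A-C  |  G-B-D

I - iii6 - V7/IV - IV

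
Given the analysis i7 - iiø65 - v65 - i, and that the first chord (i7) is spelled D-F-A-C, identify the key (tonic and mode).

D minor

The anchor chord is a minor seventh chord on D, labeled i7.
If D is scale degree 1 and the mode makes that degree carry a minor seventh chord, the tonic is D and the mode is minor.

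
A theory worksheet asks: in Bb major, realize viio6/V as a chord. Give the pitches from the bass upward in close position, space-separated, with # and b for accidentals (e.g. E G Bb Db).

G Bb E

viio6/V is a secondary leading-tone chord. The target V is F in Bb major; the applied chord is rooted a semitone below, on E.
Building a diminished triad on E gives E-G-Bb.
The figured bass 6 indicates first inversion, placing the third (G) in the bass: G-Bb-E.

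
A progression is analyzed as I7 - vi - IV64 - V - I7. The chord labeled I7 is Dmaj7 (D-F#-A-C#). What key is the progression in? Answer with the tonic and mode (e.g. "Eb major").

D major

The anchor chord is a major seventh chord on D, labeled I7.
If D is scale degree 1 and the mode makes that degree carry a major seventh chord, the tonic is D and the mode is major.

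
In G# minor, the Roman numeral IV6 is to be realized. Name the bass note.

E#

IV in G# minor has root C#; the chord is C#-E#-G#.
The figure 6 means first inversion — the third is in the bass.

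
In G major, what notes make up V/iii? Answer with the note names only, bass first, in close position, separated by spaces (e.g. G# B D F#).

F# A# C#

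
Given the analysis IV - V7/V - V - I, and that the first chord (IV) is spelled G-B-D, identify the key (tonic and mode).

The chord G is a major triad rooted on G; its label is IV.
IV on G implies G is the subdominant; that puts the tonic at D, and the uppercase numeral fits major mode.

D major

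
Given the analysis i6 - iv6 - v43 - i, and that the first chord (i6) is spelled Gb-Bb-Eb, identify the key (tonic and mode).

i6 is given as Gb-Bb-Eb — a minor triad with root Eb.
If Eb is scale degree 1 and the mode makes that degree carry a minor triad, the tonic is Eb and the mode is minor.

Eb minor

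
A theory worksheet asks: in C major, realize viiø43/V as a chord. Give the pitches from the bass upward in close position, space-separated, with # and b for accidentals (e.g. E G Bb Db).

C E F# A

viiø43/V is a secondary leading-tone chord. The target V is G in C major; the applied chord is rooted a semitone below, on F#.
Building a half-diminished seventh chord on F# gives F#-A-C-E.
With the 43 figure the chord is in second inversion; from the bass C upward in close position it reads C-E-F#-A.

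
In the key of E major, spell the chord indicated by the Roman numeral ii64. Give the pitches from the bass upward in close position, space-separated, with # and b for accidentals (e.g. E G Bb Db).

C# F# A

The numeral's case and figure indicate a minor triad. In E major its root, the supertonic, is F#.
That chord is spelled F#-A-C#.
The figured bass 64 indicates second inversion, placing the fifth (C#) in the bass: C#-F#-A.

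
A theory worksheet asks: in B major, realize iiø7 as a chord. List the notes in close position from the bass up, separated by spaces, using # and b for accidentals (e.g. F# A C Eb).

C# E G B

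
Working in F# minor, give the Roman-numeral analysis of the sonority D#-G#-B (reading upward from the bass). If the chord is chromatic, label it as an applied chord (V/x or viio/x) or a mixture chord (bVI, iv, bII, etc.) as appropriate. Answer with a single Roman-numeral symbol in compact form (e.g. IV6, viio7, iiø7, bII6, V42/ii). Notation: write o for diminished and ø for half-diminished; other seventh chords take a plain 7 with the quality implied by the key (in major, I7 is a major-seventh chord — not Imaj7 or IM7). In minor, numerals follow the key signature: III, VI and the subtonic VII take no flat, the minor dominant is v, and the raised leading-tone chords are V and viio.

Stacked in thirds the chord is G#-B-D#: a minor triad on G#.
G# is the second degree of F# minor. This is the minor supertonic, borrowed from the parallel major (the Dorian ii).
With D# in the bass the chord is in second inversion, so the figured bass is 64.

ii64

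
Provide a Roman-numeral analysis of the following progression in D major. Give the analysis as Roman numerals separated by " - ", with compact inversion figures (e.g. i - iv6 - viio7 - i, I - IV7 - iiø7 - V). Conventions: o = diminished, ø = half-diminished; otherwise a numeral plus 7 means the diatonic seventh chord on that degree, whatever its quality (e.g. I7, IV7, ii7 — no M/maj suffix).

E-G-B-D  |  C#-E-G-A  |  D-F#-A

ii7 - V65 - I

E-G-B-D: minor seventh chord on E = scale degree 2 → ii7.
C#-E-G-A: root A is the dominant; dominant seventh chord there is V65.
D-F#-A has root D, degree 1 in D major, so I.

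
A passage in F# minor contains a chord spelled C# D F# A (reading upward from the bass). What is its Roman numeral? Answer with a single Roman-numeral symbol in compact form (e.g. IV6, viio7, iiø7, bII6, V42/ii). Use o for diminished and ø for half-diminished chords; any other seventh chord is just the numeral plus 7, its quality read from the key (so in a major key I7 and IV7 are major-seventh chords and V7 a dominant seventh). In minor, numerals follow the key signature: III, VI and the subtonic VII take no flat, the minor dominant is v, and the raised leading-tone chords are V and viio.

VI42

Stacked in thirds the chord is D-F#-A-C#: a major seventh chord on D.
In F# minor, D is the submediant; the diatonic major seventh chord there is VI7.
With C# in the bass the chord is in third inversion, so the figured bass is 42.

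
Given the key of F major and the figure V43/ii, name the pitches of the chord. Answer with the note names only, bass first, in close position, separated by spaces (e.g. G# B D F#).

The slash means an applied dominant: we want the dominant of ii. In F major, ii is G minor, and its dominant is built on D.
Building a dominant seventh chord on D gives D-F#-A-C.
With the 43 figure the chord is in second inversion; from the bass A upward in close position it reads A-C-D-F#.

A C D F#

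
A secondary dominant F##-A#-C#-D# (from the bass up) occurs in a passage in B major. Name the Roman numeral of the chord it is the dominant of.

vi

The chord is a dominant seventh chord on D#.
A dominant resolves down a perfect fifth: D# → G#. In B major, G# is scale degree 6, i.e. vi.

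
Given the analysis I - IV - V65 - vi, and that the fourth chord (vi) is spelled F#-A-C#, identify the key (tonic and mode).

A major

vi is given as F#-A-C# — a minor triad with root F#.
vi on F# implies F# is the submediant; that puts the tonic at A, and the lowercase numeral fits major mode.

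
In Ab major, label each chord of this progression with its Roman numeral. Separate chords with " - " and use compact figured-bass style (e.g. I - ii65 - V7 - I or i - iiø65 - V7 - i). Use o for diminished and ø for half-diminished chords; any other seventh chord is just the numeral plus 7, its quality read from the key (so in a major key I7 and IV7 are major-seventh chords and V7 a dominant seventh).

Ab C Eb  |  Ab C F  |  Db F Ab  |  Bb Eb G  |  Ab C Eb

Ab-C-Eb: root Ab is the tonic; major triad there is I.
Ab-C-F: minor triad on F = scale degree 6 → vi6.
Db-F-Ab has root Db, degree 4 in Ab major, so IV.
Bb-Eb-G: root Eb is the dominant; major triad there is V64.
Ab-C-Eb: major triad on Ab = scale degree 1 → I.

I - vi6 - IV - V64 - I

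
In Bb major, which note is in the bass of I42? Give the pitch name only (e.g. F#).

A

I in Bb major has root Bb; the chord is Bb-D-F-A.
The figure 42 means third inversion — the seventh is in the bass.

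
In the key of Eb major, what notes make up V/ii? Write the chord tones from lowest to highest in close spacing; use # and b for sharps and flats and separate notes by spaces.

V/ii is a secondary dominant — the dominant triad of ii. ii in Eb major is F, so the applied chord's root is C, a perfect fifth above.
Building a major triad on C gives C-E-G.

C E G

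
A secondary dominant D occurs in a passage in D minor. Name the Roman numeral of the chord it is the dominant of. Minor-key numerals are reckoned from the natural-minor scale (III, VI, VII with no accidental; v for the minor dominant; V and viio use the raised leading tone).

The chord is a major triad on D.
A dominant resolves down a perfect fifth: D → G. In D minor, G is scale degree 4, i.e. iv.

iv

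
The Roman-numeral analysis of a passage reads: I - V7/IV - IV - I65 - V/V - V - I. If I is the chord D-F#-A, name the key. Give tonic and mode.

D major

The chord D is a major triad rooted on D; its label is I.
If D is scale degree 1 and the mode makes that degree carry a major triad, the tonic is D and the mode is major.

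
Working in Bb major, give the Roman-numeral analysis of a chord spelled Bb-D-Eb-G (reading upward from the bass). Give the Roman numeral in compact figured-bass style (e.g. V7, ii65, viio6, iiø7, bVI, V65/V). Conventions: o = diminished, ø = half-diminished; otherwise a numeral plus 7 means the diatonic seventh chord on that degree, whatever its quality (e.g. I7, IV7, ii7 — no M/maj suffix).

The pitches Eb-G-Bb-D form a major seventh chord rooted on Eb.
In Bb major, Eb is the subdominant; the diatonic major seventh chord there is IV7.
With Bb in the bass the chord is in second inversion, so the figured bass is 43.

IV43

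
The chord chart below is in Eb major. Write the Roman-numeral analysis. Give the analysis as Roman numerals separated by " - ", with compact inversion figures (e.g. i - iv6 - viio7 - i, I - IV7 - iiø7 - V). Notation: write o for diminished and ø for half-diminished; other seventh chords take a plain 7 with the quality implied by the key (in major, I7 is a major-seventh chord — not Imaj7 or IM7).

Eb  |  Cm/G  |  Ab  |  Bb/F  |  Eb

I - vi64 - IV - V64 - I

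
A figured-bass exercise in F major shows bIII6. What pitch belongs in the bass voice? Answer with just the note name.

C

bIII in F major has root Ab; the chord is Ab-C-Eb.
The figure 6 means first inversion — the third is in the bass.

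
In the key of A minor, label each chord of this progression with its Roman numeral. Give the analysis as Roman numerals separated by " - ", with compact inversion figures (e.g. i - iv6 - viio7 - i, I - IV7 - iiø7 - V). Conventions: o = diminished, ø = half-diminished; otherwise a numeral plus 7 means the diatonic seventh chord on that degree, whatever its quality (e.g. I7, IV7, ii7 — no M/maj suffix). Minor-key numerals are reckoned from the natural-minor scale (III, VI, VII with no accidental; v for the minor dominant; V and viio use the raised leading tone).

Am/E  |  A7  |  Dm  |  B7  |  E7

i64 - V7/iv - iv - V7/V - V7

Am/E: root A is the tonic; minor triad there is i64.
A7: a dominant seventh chord on A, the applied dominant of iv → V7/iv.
Dm: root D is the subdominant; minor triad there is iv.
B7 is the secondary dominant of V (dominant seventh chord on B): V7/V.
E7 has root E, degree 5 in A minor, so V7.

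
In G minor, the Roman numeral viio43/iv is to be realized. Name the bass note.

F

The applied chord viio43/iv is rooted on B: B-D-F-Ab.
The figure 43 means second inversion — the fifth is in the bass.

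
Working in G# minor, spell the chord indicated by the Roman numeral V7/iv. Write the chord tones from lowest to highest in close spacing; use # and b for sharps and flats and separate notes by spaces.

V7/iv is a secondary dominant — the dominant seventh of iv. iv in G# minor is C#, so the applied chord's root is G#, a perfect fifth above.
Building a dominant seventh chord on G# gives G#-B#-D#-F#.

G# B# D# F#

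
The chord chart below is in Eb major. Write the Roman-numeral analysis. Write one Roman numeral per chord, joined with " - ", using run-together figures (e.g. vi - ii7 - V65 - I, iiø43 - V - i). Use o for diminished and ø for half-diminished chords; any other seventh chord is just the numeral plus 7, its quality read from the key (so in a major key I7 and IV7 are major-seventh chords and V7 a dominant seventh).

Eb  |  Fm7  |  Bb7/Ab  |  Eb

Eb: root Eb is the tonic; major triad there is I.
Fm7 has root F, degree 2 in Eb major, so ii7.
Bb7/Ab: root Bb is the dominant; dominant seventh chord there is V42.
Eb: major triad on Eb = scale degree 1 → I.

I - ii7 - V42 - I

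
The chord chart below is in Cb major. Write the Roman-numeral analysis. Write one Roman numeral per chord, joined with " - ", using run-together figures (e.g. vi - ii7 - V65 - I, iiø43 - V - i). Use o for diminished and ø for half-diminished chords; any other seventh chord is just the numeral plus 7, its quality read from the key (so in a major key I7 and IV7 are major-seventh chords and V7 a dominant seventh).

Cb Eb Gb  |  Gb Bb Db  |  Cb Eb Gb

I - V - I

Cb-Eb-Gb: major triad on Cb = scale degree 1 → I.
Gb-Bb-Db: major triad on Gb = scale degree 5 → V.
Cb-Eb-Gb: root Cb is the tonic; major triad there is I.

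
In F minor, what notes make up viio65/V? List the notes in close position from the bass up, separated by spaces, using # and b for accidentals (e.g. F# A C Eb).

D F Ab B

The slash marks an applied leading-tone chord: viio of V. In F minor, V is C, so the leading tone to it is B, a half step below.
Building a fully diminished seventh chord on B gives B-D-F-Ab.
The figured bass 65 indicates first inversion, placing the third (D) in the bass: D-F-Ab-B.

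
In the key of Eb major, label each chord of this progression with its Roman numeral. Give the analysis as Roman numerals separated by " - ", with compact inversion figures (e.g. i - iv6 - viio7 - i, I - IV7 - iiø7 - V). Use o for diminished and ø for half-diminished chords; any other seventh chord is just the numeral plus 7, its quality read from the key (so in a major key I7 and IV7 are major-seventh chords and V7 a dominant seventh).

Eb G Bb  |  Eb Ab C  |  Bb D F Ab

I - IV64 - V7

Eb-G-Bb has root Eb, degree 1 in Eb major, so I.
Eb-Ab-C: root Ab is the subdominant; major triad there is IV64.
Bb-D-F-Ab has root Bb, degree 5 in Eb major, so V7.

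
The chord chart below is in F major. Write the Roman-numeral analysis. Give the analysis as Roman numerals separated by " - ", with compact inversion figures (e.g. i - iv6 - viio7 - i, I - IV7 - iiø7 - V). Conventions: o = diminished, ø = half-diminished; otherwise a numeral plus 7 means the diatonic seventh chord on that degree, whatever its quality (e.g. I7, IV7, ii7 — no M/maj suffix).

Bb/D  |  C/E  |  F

Bb/D has root Bb, degree 4 in F major, so IV6.
C/E: major triad on C = scale degree 5 → V6.
F: major triad on F = scale degree 1 → I.

IV6 - V6 - I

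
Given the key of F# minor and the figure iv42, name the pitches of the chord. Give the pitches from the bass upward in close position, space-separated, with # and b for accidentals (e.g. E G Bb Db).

The numeral's case and figure indicate a minor seventh chord. In F# minor its root, scale degree 4, is B.
Stacking thirds from B gives B-D-F#-A.
With the 42 figure the chord is in third inversion; from the bass A upward in close position it reads A-B-D-F#.

A B D F#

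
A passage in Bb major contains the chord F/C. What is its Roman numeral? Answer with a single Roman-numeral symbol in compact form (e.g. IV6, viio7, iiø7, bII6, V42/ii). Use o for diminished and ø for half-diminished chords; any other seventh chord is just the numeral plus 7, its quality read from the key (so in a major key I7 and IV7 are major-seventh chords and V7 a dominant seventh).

The pitches F-A-C form a major triad rooted on F.
In Bb major, F is the dominant; the diatonic major triad there is V.
With C in the bass the chord is in second inversion, so the figured bass is 64.

V64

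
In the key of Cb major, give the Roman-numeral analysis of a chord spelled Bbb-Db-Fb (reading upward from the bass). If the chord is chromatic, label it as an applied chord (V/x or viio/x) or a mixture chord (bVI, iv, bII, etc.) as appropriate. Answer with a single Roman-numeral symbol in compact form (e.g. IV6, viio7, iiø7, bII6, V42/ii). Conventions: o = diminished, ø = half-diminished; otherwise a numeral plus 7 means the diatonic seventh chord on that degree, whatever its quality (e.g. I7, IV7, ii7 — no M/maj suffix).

bVII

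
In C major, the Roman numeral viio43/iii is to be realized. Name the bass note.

A

The applied chord viio43/iii is rooted on D#: D#-F#-A-C.
The figure 43 means second inversion — the fifth is in the bass.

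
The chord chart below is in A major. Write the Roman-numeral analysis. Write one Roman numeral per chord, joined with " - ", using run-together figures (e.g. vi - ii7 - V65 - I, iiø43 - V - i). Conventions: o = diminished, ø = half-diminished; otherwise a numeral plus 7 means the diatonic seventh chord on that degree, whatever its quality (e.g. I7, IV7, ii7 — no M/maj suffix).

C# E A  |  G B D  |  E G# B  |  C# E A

I6 - bVII - V - I6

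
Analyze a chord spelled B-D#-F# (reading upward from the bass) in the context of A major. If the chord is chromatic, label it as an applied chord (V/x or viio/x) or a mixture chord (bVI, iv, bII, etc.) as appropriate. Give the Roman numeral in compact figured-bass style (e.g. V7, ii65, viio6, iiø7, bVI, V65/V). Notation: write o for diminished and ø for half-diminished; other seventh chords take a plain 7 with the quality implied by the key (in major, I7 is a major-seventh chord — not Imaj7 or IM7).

The pitches B-D#-F# form a major triad rooted on B.
B is not a diatonic chord root with this quality in A major, but it lies a perfect fifth above E (V), so the chord functions as an applied dominant of V.

V/V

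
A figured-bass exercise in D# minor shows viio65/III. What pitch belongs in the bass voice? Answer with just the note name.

G#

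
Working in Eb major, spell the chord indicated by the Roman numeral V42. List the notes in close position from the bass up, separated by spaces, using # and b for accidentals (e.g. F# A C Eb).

The numeral's case and figure indicate a dominant seventh chord. In Eb major its root, scale degree 5, is Bb.
That chord is spelled Bb-D-F-Ab.
The figured bass 42 indicates third inversion, placing the seventh (Ab) in the bass: Ab-Bb-D-F.

Ab Bb D F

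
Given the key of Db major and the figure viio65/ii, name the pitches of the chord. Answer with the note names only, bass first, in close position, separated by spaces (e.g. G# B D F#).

The slash marks an applied leading-tone chord: viio of ii. In Db major, ii is Eb, so the leading tone to it is D, a half step below.
Building a fully diminished seventh chord on D gives D-F-Ab-Cb.
With the 65 figure the chord is in first inversion; from the bass F upward in close position it reads F-Ab-Cb-D.

F Ab Cb D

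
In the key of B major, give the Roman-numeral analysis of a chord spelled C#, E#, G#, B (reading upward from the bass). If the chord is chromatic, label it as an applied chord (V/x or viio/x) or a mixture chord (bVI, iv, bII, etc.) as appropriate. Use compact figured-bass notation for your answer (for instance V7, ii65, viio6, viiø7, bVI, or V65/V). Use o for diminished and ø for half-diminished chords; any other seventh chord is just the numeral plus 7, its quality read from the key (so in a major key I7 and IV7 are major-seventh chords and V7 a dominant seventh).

V7/V

The pitches C#-E#-G#-B form a dominant seventh chord rooted on C#.
C# is not a diatonic chord root with this quality in B major, but it lies a perfect fifth above F# (V), so the chord functions as an applied dominant of V.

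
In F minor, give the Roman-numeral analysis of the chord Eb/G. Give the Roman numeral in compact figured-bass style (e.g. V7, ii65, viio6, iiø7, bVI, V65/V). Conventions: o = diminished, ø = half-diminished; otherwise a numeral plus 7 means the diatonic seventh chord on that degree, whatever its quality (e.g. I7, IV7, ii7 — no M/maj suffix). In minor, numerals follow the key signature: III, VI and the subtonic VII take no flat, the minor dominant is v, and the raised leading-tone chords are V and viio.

VII6

The pitches Eb-G-Bb form a major triad rooted on Eb.
In F minor, Eb is the subtonic; the diatonic major triad there is VII.
With G in the bass the chord is in first inversion, so the figured bass is 6.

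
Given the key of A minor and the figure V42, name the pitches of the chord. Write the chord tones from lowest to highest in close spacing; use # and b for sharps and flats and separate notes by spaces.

In A minor, the fifth degree is E. The dominant is major (leading tone raised), so V is a dominant seventh chord.
Stacking thirds from E gives E-G#-B-D.
The figured bass 42 indicates third inversion, placing the seventh (D) in the bass: D-E-G#-B.

D E G# B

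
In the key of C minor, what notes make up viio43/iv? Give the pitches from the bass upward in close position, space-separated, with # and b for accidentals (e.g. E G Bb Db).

The slash marks an applied leading-tone chord: viio of iv. In C minor, iv is F, so the leading tone to it is E, a half step below.
Building a fully diminished seventh chord on E gives E-G-Bb-Db.
With the 43 figure the chord is in second inversion; from the bass Bb upward in close position it reads Bb-Db-E-G.

Bb Db E G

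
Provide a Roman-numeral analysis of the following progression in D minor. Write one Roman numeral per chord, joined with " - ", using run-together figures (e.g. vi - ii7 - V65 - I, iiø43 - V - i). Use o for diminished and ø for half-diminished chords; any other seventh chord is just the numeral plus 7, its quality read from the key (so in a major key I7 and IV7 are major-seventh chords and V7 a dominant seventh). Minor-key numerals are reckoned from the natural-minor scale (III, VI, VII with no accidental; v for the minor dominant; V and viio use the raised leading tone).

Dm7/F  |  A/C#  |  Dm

i65 - V6 - i

Dm7/F: minor seventh chord on D = scale degree 1 → i65.
A/C#: major triad on A = scale degree 5 → V6.
Dm: minor triad on D = scale degree 1 → i.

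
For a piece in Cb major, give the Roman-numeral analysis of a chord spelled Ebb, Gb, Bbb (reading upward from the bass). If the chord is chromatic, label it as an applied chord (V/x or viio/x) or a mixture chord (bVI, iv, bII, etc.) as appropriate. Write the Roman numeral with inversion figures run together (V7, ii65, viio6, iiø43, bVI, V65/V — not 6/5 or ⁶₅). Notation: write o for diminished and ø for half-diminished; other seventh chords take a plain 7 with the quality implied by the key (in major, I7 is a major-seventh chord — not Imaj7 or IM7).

bIII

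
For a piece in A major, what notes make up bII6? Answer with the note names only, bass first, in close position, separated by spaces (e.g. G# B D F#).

D F Bb

bII6 is the Neapolitan sixth — a major triad on the lowered second degree, here in its customary first inversion. In A major that root is Bb.
So the chord is Bb-D-F, a major triad.
With the 6 figure the chord is in first inversion; from the bass D upward in close position it reads D-F-Bb.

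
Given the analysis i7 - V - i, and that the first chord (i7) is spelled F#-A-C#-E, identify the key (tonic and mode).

F# minor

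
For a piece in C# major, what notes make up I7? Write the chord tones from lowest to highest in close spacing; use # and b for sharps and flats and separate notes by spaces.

C# E# G# B#

The numeral's case and figure indicate a major seventh chord. In C# major its root, scale degree 1, is C#.
Stacking thirds from C# gives C#-E#-G#-B#.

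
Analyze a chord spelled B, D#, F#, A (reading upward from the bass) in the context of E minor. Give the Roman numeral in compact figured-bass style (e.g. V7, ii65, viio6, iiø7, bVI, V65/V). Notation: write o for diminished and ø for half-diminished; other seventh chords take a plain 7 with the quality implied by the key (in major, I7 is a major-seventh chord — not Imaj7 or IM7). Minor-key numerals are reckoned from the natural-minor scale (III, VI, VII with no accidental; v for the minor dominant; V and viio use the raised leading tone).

V7

Stacked in thirds the chord is B-D#-F#-A: a dominant seventh chord on B.
In E minor, B is the dominant; the diatonic dominant seventh chord there is V7.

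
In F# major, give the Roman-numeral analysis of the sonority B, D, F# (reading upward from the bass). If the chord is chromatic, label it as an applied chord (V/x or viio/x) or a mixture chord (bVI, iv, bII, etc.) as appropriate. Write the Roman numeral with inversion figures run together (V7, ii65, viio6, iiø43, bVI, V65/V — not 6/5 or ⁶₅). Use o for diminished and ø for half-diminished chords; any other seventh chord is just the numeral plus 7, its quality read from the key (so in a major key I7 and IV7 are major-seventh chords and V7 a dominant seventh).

iv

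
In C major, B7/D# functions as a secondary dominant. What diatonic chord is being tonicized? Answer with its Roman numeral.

iii

The chord is a dominant seventh chord on B.
A dominant resolves down a perfect fifth: B → E. In C major, E is scale degree 3, i.e. iii.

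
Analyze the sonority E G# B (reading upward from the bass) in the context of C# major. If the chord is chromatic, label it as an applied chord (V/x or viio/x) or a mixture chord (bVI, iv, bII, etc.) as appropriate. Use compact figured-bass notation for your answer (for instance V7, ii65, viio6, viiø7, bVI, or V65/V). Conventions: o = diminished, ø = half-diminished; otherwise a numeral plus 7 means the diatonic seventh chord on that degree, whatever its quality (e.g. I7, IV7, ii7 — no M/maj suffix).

bIII

The pitches E-G#-B form a major triad rooted on E.
E is the lowered third degree of C# major (diatonic 3 would be E#). This is a major triad on the lowered third degree, borrowed from the parallel minor.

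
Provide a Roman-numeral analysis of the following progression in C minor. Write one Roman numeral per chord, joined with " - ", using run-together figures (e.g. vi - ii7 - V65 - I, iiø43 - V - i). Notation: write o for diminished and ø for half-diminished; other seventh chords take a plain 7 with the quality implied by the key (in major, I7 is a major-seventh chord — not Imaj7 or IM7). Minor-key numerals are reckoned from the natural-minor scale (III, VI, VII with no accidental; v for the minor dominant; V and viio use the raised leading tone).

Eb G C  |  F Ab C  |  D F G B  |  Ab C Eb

i6 - iv - V43 - VI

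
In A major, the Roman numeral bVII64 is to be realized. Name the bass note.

D

bVII in A major has root G; the chord is G-B-D.
The figure 64 means second inversion — the fifth is in the bass.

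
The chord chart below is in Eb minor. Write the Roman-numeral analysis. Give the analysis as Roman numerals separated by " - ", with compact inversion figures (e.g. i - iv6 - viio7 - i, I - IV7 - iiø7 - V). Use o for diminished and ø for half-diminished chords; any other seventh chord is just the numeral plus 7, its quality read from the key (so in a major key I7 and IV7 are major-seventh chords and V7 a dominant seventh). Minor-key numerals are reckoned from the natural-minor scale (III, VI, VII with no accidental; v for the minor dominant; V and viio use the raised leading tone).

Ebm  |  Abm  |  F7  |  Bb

Ebm: minor triad on Eb = scale degree 1 → i.
Abm: root Ab is the subdominant; minor triad there is iv.
F7: chromatic; F is V of V, so V7/V.
Bb: major triad on Bb = scale degree 5 → V.

i - iv - V7/V - V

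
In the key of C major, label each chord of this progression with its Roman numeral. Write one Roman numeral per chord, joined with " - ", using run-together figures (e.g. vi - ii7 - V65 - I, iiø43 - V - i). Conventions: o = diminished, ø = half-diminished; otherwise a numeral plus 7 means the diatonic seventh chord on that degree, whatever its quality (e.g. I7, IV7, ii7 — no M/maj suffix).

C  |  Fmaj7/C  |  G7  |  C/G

I - IV43 - V7 - I64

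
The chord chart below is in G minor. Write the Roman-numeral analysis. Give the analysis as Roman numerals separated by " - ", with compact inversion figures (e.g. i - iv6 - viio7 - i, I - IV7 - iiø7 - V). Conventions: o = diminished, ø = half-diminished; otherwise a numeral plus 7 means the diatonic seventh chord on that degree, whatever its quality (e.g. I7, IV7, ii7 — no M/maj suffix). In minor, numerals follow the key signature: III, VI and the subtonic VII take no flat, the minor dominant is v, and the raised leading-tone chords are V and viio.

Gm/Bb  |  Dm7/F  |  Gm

Gm/Bb: root G is the tonic; minor triad there is i6.
Dm7/F: root D is the dominant; minor seventh chord there is v65.
Gm has root G, degree 1 in G minor, so i.

i6 - v65 - i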